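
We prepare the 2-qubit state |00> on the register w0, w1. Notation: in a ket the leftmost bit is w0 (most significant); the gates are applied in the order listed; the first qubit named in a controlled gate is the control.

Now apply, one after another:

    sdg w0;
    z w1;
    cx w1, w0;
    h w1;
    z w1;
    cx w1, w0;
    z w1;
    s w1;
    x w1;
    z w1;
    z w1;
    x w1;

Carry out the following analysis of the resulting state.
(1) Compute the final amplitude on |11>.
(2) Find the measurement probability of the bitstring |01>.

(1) |11> carries amplitude sqrt(2)*I/2 in the final state. Key observation: steps 9-12 multiply out to the identity, so the circuit reduces to the remaining gates.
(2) Outcome |01> occurs with probability 0.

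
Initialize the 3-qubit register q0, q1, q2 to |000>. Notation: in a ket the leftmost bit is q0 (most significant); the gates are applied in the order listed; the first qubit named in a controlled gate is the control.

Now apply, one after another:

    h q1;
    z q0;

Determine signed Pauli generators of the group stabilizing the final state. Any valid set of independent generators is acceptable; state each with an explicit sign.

One valid set of independent stabilizer generators is +IXI, +ZII, +IIZ (any independent generating set of the same group is equally correct).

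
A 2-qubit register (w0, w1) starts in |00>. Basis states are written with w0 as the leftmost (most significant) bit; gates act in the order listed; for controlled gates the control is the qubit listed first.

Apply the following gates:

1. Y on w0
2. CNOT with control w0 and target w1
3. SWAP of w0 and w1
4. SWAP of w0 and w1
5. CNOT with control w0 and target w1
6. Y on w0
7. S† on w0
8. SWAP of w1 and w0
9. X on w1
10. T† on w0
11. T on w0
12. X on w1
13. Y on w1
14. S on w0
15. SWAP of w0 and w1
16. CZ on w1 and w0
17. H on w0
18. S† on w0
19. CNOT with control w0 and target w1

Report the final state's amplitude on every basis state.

The resulting statevector has amplitude sqrt(2)*I/2 on |00>, 0 on |01>, 0 on |10>, -sqrt(2)/2 on |11>. Key observation: gates 1-6 undo each other exactly, leaving only the rest of the circuit to track.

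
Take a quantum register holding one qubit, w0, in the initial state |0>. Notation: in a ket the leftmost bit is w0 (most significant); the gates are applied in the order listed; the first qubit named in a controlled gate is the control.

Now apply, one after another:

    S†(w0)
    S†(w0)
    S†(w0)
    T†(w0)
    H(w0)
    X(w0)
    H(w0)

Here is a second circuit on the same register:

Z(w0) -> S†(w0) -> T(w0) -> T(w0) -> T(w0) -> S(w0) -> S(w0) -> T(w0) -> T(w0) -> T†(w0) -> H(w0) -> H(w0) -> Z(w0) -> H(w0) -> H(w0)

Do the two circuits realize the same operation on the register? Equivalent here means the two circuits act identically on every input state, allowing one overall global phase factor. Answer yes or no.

No: there is an input state on which the two circuits produce genuinely different outputs (not merely differing by a phase).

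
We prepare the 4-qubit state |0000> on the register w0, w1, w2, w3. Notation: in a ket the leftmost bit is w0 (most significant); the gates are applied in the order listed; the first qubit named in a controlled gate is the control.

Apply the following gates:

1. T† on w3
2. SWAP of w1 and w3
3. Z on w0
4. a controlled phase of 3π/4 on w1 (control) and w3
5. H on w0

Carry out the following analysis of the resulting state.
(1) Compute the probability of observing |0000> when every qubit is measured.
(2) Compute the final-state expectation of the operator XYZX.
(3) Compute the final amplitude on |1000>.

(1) Outcome |0000> occurs with probability 1/2.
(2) The observable XYZX averages to 0.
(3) The amplitude on |1000> is sqrt(2)/2.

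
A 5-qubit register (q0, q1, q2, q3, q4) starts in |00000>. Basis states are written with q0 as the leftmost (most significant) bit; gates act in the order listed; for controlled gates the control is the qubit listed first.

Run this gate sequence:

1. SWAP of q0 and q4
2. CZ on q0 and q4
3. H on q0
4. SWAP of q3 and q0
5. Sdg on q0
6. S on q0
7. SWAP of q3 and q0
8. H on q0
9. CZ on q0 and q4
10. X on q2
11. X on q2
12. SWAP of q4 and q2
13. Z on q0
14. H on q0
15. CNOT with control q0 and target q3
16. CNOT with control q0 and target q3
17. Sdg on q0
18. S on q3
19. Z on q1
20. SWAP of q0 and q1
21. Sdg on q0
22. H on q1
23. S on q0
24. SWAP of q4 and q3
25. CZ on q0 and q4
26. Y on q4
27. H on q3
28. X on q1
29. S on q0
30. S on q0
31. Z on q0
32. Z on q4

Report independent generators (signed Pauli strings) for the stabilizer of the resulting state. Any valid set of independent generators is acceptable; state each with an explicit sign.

The final state is stabilized by the group generated by -IYIII, +IIIXI, +ZIIII, +IIZII, -IIIIZ; other independent generating sets are equally valid. Key observation: the block from step 2 through step 9 cancels to the identity and can be dropped.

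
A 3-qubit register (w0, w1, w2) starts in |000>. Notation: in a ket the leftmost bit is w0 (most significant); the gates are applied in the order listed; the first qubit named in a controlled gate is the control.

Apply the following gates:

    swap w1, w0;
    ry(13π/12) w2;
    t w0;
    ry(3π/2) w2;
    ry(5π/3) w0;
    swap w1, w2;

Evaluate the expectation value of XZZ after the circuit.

In the final state, XZZ has expectation -sqrt(6)/8 + 3*sqrt(2)/8.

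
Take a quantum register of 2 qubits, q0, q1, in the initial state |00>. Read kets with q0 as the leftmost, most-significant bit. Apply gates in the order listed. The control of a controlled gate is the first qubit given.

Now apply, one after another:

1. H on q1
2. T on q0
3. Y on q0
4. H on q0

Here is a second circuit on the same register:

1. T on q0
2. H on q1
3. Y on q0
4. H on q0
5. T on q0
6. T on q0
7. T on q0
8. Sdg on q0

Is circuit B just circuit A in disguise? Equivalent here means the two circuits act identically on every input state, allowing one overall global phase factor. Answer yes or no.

No: there is an input state on which the two circuits produce genuinely different outputs (not merely differing by a phase).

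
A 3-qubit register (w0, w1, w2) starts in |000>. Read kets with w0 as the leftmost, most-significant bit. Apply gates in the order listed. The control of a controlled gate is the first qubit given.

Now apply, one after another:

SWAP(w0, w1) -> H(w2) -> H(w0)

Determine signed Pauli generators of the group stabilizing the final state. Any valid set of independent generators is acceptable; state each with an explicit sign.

The final state is stabilized by the group generated by +XII, +IIX, +IZI; other independent generating sets are equally valid.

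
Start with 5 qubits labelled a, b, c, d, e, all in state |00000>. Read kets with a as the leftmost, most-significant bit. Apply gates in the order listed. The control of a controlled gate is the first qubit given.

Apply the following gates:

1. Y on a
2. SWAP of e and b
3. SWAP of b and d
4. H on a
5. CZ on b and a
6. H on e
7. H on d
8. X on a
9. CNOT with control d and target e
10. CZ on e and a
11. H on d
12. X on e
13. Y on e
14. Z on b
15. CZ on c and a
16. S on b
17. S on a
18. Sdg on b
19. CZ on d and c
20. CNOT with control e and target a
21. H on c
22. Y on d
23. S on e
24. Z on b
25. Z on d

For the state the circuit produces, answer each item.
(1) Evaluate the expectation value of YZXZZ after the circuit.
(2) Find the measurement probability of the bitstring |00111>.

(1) The observable YZXZZ averages to 0.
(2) Outcome |00111> occurs with probability 1/8.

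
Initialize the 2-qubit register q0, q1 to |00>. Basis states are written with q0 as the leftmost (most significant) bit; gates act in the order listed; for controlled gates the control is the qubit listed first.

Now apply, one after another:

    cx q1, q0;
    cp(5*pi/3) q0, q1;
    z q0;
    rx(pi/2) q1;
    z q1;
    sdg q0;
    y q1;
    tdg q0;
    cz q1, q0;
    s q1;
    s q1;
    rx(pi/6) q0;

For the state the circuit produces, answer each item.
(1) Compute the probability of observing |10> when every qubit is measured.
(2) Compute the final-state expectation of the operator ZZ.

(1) The probability of measuring |10> is 1/4 - sqrt(3)/8.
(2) The observable ZZ averages to 0.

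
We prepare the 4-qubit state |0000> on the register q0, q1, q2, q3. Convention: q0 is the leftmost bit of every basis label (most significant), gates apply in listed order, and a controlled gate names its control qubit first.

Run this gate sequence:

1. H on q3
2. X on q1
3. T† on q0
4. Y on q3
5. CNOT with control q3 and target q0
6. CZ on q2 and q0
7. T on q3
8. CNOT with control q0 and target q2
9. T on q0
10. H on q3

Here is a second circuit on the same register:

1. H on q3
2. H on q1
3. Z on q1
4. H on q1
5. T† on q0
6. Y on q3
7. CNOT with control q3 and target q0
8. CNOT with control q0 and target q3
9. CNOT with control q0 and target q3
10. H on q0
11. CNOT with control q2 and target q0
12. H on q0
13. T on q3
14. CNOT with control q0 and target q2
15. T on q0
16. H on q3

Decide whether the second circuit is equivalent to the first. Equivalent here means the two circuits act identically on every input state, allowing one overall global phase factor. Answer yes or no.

Yes: on every input state the two circuits agree up to one overall phase factor.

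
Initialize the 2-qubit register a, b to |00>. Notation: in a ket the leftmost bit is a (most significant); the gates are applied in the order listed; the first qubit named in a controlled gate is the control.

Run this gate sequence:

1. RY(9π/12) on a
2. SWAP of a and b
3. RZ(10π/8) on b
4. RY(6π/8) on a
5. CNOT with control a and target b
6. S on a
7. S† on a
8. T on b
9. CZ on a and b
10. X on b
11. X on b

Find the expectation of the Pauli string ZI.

The expectation value of ZI is -sqrt(2)/2.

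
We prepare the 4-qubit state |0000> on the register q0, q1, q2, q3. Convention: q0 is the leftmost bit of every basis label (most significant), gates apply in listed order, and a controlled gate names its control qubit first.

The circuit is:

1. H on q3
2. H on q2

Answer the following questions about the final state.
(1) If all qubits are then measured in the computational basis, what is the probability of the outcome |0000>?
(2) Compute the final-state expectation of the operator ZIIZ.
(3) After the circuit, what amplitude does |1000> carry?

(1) A full measurement returns |0000> with probability 1/4.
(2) The observable ZIIZ averages to 0.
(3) The final state's coefficient on |1000> equals 0.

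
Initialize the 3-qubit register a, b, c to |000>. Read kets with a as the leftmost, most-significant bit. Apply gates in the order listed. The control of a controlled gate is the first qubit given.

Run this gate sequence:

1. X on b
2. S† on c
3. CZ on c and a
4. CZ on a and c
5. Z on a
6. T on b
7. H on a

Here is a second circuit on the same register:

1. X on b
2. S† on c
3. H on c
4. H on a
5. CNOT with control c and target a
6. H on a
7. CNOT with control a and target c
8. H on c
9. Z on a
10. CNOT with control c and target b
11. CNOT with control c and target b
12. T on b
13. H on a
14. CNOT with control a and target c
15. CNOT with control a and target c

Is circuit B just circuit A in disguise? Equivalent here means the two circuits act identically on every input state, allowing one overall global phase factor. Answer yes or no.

No, they are not equivalent — no single phase factor reconciles the two unitaries.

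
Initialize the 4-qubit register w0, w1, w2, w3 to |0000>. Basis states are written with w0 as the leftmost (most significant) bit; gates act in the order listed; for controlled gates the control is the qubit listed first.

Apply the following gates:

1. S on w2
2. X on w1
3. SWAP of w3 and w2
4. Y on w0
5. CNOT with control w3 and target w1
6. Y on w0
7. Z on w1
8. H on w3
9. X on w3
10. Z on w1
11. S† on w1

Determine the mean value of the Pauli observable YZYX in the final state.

The observable YZYX averages to 0.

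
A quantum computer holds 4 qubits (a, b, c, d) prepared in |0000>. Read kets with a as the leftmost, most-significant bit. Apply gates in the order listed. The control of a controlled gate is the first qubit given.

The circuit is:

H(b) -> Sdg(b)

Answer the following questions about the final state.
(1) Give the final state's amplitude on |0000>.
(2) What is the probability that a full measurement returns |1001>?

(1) The final state's coefficient on |0000> equals sqrt(2)/2.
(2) Outcome |1001> occurs with probability 0.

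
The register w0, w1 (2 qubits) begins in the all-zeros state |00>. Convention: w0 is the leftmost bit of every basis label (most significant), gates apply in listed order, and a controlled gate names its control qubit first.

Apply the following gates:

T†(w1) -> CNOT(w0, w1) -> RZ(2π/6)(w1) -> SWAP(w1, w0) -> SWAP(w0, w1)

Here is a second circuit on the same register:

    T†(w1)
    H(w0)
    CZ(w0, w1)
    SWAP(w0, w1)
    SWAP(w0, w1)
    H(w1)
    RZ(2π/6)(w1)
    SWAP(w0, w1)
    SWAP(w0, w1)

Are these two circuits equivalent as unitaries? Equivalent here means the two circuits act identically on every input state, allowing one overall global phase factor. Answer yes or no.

No — the two circuits implement different unitaries, even allowing a global phase.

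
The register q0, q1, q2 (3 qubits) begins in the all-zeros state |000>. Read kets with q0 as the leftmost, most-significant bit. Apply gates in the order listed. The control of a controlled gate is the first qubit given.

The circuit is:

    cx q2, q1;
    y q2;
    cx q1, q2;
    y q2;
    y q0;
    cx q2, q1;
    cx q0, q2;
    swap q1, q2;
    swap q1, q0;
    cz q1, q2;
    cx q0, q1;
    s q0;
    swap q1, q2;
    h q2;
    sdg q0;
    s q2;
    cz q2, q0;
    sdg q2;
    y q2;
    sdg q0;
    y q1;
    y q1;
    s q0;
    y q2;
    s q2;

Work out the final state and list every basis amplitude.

The resulting statevector has amplitude sqrt(2)*I/2 on |100>, sqrt(2)/2 on |101>, and 0 on every other basis state.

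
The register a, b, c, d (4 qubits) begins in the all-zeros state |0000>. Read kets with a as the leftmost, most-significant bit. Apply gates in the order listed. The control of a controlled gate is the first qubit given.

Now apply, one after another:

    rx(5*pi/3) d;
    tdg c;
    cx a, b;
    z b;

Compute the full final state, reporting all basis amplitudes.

The final amplitudes are -sqrt(3)/2 on |0000>, -I/2 on |0001>, and 0 on every other basis state.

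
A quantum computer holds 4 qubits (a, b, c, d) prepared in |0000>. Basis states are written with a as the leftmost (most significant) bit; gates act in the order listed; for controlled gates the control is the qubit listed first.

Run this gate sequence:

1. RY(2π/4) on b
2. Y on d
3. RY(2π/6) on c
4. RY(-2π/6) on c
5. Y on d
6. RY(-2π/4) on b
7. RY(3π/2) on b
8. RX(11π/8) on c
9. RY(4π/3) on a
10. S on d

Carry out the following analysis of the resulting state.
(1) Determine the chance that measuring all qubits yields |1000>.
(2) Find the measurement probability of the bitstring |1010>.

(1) A full measurement returns |1000> with probability 3/16 - 3*sqrt(2 - sqrt(2))/32.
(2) The probability of measuring |1010> is 3*sqrt(2 - sqrt(2))/32 + 3/16.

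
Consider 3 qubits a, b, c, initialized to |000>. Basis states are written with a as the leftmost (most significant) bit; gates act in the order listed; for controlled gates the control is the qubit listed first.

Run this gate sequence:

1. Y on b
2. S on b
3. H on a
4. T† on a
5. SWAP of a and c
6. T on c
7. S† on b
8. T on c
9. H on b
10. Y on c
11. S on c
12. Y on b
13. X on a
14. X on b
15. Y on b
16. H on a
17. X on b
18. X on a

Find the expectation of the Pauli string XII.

In the final state, XII has expectation -1.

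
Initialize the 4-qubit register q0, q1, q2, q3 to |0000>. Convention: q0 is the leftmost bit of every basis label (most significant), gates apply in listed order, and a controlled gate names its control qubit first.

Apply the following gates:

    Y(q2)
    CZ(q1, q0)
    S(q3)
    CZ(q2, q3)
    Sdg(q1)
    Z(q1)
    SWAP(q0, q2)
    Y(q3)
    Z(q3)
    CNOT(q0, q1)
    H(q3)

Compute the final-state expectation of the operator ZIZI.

In the final state, ZIZI has expectation -1.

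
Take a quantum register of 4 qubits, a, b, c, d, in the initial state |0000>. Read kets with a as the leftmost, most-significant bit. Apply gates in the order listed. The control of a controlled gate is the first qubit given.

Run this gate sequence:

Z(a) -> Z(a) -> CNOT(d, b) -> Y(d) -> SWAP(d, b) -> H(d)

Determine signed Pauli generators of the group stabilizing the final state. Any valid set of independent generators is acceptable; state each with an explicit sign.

The stabilizer group can be generated by +IIIX, +ZIII, -IZII, +IIZI, among other valid generating sets.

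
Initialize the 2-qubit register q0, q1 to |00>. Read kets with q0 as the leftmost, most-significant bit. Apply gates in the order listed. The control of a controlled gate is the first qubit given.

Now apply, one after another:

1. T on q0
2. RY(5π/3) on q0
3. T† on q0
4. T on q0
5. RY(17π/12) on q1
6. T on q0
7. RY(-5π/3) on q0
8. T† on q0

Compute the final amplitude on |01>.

The amplitude on |01> is 3*sqrt(6 - 3*sqrt(2))/16 + 3*sqrt(sqrt(2) + 2)/16 + sqrt(6 - 3*sqrt(2))*exp(I*pi/4)/16 + sqrt(sqrt(2) + 2)*exp(I*pi/4)/16.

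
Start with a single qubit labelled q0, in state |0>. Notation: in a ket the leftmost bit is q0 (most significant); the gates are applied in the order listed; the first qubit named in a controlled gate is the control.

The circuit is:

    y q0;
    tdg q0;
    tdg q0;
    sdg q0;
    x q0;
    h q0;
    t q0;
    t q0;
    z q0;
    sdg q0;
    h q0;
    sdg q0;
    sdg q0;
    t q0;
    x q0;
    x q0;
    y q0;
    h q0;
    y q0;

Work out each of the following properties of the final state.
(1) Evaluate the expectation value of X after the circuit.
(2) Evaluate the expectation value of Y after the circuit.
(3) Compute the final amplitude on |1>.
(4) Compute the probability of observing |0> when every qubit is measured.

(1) The expectation value of X is -1.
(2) The observable Y averages to 0.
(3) The amplitude on |1> is sqrt(2)*exp(3*I*pi/4)/2.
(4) Outcome |0> occurs with probability 1/2.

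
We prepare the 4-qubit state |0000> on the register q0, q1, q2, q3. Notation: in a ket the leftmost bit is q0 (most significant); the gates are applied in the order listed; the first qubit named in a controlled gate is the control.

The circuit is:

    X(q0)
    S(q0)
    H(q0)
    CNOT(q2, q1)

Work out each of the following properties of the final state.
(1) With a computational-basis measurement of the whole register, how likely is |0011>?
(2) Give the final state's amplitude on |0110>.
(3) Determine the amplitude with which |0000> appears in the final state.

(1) Outcome |0011> occurs with probability 0.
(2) The amplitude on |0110> is 0.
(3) The amplitude on |0000> is sqrt(2)*I/2.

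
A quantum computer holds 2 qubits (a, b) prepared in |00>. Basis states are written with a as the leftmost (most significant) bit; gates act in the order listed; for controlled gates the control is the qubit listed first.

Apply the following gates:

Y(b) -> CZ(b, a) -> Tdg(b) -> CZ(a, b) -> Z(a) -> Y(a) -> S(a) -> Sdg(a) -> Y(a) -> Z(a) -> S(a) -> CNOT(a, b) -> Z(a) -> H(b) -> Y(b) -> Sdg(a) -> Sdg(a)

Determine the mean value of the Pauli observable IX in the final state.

The observable IX averages to 1. Key observation: gates 5-10 undo each other exactly, leaving only the rest of the circuit to track.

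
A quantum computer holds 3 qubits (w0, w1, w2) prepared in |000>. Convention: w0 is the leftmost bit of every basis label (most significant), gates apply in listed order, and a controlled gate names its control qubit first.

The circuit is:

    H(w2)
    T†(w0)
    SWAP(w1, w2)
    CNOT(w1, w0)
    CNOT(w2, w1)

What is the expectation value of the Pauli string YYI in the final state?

The observable YYI averages to -1.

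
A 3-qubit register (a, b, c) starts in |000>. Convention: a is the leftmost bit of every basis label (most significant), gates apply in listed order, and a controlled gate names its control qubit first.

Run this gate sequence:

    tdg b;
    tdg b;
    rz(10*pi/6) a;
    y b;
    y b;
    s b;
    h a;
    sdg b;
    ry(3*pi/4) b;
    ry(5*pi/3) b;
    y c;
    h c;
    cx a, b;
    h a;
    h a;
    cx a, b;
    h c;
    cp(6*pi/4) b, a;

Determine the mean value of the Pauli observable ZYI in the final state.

The expectation value of ZYI is sqrt(2)/8 + sqrt(6)/8. Key observation: the block from step 12 through step 17 cancels to the identity and can be dropped.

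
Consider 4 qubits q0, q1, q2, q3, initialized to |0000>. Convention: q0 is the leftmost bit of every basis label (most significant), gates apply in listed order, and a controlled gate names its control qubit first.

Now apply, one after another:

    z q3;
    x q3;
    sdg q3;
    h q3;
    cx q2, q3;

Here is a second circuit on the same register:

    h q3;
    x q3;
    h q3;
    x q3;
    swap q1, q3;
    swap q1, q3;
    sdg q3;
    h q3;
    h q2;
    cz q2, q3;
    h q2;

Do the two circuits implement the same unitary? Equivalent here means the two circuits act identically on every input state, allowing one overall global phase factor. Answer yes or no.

No — the two circuits implement different unitaries, even allowing a global phase.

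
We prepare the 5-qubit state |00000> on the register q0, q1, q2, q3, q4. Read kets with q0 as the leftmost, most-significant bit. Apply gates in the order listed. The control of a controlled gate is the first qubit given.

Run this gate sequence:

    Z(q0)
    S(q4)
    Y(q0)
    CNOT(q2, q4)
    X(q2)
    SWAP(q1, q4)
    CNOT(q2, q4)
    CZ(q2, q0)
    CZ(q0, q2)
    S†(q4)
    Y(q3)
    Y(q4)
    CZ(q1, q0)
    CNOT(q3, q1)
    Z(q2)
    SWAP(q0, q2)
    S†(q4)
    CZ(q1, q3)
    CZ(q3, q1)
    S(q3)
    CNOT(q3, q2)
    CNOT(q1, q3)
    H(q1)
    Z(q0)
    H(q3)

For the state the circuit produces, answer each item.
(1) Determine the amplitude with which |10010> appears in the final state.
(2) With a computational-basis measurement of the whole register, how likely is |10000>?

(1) |10010> carries amplitude I/2 in the final state.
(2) A full measurement returns |10000> with probability 1/4.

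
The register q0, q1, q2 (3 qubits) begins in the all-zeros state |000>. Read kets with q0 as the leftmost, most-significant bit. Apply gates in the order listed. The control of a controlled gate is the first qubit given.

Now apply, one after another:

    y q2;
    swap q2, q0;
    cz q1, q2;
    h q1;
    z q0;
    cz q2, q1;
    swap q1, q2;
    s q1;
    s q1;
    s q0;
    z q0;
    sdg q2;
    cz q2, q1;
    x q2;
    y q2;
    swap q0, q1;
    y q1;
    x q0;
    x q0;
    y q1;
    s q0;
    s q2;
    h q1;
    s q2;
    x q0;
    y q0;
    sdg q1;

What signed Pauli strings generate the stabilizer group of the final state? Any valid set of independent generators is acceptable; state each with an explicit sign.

The final state is stabilized by the group generated by +IYI, -IIY, +ZII; other independent generating sets are equally valid.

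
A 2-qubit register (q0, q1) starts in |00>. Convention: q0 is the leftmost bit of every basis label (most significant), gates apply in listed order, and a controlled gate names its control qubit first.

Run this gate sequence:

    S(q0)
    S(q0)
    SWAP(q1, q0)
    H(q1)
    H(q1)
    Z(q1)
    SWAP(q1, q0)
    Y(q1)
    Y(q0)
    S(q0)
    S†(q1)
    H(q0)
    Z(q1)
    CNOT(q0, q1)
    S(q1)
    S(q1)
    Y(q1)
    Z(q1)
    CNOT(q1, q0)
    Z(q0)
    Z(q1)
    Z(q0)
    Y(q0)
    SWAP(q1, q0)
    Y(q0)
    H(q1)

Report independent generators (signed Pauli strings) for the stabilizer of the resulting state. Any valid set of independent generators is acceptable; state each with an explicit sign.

One valid set of independent stabilizer generators is +XI, -IX (any independent generating set of the same group is equally correct).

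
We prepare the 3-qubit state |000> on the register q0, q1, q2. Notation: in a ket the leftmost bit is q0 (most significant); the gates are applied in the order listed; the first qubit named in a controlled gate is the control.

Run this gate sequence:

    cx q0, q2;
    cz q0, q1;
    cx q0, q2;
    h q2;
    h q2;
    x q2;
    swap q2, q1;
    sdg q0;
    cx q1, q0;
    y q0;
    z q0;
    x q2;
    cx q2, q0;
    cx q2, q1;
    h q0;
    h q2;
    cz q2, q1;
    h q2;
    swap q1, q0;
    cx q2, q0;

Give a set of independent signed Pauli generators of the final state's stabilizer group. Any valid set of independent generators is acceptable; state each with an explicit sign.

One valid set of independent stabilizer generators is -IXI, -ZII, -IIZ (any independent generating set of the same group is equally correct).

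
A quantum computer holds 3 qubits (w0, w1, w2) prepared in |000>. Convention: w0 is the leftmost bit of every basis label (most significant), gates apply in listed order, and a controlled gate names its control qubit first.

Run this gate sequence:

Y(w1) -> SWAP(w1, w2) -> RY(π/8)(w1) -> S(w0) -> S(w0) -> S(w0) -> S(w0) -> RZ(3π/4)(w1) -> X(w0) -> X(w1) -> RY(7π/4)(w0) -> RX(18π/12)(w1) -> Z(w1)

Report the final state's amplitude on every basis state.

The final amplitudes are 0 on |000>, sqrt(2)*I*sqrt(1/2 - sqrt(2)/4)*exp(3*I*pi/8)*sin(pi/16)/2 - sqrt(2)*sqrt(1/2 - sqrt(2)/4)*exp(-3*I*pi/8)*cos(pi/16)/2 on |001>, 0 on |010>, -sqrt(2)*I*sqrt(1/2 - sqrt(2)/4)*exp(-3*I*pi/8)*cos(pi/16)/2 + sqrt(2)*sqrt(1/2 - sqrt(2)/4)*exp(3*I*pi/8)*sin(pi/16)/2 on |011>, 0 on |100>, sqrt(2)*I*sqrt(sqrt(2)/4 + 1/2)*exp(3*I*pi/8)*sin(pi/16)/2 - sqrt(2)*sqrt(sqrt(2)/4 + 1/2)*exp(-3*I*pi/8)*cos(pi/16)/2 on |101>, 0 on |110>, -sqrt(2)*I*sqrt(sqrt(2)/4 + 1/2)*exp(-3*I*pi/8)*cos(pi/16)/2 + sqrt(2)*sqrt(sqrt(2)/4 + 1/2)*exp(3*I*pi/8)*sin(pi/16)/2 on |111>. Key observation: the block from step 4 through step 7 cancels to the identity and can be dropped.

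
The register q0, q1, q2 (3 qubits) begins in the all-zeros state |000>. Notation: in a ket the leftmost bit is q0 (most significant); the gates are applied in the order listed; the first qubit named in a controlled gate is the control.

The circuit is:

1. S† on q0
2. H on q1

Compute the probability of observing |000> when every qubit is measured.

A full measurement returns |000> with probability 1/2.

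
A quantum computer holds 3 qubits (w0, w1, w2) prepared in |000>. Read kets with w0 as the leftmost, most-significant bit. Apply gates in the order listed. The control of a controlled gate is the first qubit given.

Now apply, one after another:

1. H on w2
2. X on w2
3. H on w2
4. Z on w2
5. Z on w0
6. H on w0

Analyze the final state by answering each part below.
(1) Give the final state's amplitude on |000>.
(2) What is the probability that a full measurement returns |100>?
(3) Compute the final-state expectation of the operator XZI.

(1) |000> carries amplitude sqrt(2)/2 in the final state. Key observation: steps 1-4 multiply out to the identity, so the circuit reduces to the remaining gates.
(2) The probability of measuring |100> is 1/2.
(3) In the final state, XZI has expectation 1.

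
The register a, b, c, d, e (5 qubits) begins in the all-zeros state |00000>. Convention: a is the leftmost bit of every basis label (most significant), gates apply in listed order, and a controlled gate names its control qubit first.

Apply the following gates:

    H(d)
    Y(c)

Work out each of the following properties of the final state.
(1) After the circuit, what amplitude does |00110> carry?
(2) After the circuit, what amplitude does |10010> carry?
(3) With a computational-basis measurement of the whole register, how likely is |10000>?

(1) |00110> carries amplitude sqrt(2)*I/2 in the final state.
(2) |10010> carries amplitude 0 in the final state.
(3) Outcome |10000> occurs with probability 0.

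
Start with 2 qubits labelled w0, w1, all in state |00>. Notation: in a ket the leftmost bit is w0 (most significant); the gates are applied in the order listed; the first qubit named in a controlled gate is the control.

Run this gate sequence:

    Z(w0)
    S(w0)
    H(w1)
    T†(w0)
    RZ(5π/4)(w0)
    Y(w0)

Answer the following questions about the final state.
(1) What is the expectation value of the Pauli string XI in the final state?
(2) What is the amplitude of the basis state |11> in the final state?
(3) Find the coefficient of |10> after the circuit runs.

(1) The observable XI averages to 0.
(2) |11> carries amplitude -sqrt(2)*exp(7*I*pi/8)/2 in the final state.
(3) The final state's coefficient on |10> equals -sqrt(2)*exp(7*I*pi/8)/2.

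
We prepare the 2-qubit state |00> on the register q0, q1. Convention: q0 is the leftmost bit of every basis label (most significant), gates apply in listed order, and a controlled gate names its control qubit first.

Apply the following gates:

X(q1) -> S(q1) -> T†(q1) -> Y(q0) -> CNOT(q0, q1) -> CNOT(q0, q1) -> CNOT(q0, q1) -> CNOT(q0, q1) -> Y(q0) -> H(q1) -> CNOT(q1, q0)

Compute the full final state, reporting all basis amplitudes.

The resulting statevector has amplitude sqrt(2)*exp(I*pi/4)/2 on |00>, 0 on |01>, 0 on |10>, -sqrt(2)*exp(I*pi/4)/2 on |11>.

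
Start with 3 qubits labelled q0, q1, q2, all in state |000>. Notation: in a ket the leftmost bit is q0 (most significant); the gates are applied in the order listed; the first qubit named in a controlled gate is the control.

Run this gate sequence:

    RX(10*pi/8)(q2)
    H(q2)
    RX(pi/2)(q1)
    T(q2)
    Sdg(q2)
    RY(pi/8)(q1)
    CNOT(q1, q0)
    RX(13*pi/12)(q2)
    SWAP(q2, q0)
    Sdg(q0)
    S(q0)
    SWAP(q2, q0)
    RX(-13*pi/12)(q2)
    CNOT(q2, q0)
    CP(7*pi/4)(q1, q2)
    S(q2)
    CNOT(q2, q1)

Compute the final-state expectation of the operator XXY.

In the final state, XXY has expectation -sqrt(1/2 - sqrt(2)/4)*sqrt(sqrt(2)/4 + 1/2)*cos(pi/16)**2 - sqrt(1/2 - sqrt(2)/4)*sqrt(sqrt(2)/4 + 1/2)*sin(pi/16)**2 - sqrt(1/2 - sqrt(2)/4)*sqrt(sqrt(2)/4 + 1/2)*exp(I*pi/4)*cos(pi/16)**2/2 - sqrt(2)*I*exp(-I*pi/4)*cos(pi/16)**2/8 - sqrt(1/2 - sqrt(2)/4)*sqrt(sqrt(2)/4 + 1/2)*exp(I*pi/4)*sin(pi/16)**2/2 - sqrt(2)*I*exp(-I*pi/4)*sin(pi/16)**2/8 - sqrt(1/2 - sqrt(2)/4)*sqrt(sqrt(2)/4 + 1/2)*exp(-I*pi/4)*sin(pi/16)**2/2 + sqrt(2)*I*exp(I*pi/4)*sin(pi/16)**2/8 - sqrt(1/2 - sqrt(2)/4)*sqrt(sqrt(2)/4 + 1/2)*exp(-I*pi/4)*cos(pi/16)**2/2 + sqrt(2)*I*exp(I*pi/4)*cos(pi/16)**2/8. Key observation: steps 8-13 multiply out to the identity, so the circuit reduces to the remaining gates.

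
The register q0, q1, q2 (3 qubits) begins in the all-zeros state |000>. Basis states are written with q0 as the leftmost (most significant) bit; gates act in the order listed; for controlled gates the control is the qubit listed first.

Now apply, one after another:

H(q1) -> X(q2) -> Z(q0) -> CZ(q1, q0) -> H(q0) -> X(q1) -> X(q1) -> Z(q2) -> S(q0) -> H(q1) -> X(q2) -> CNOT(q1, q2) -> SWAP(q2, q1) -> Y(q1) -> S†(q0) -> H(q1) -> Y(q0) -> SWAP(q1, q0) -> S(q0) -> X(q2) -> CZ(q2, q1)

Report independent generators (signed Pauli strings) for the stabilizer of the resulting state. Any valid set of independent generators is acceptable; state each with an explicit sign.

The stabilizer group can be generated by -YII, +IXI, -IIZ, among other valid generating sets.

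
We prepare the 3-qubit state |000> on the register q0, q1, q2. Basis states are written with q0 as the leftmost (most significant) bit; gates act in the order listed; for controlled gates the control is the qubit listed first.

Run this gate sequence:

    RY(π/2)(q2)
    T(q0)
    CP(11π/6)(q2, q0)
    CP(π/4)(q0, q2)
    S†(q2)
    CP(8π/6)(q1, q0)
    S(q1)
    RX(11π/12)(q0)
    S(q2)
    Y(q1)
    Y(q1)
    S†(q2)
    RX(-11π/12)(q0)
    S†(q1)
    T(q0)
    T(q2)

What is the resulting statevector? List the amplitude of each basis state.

The final amplitudes are sqrt(2)/2 on |000>, -sqrt(2)*exp(3*I*pi/4)/2 on |001>, and 0 on every other basis state. Key observation: the block from step 7 through step 14 cancels to the identity and can be dropped.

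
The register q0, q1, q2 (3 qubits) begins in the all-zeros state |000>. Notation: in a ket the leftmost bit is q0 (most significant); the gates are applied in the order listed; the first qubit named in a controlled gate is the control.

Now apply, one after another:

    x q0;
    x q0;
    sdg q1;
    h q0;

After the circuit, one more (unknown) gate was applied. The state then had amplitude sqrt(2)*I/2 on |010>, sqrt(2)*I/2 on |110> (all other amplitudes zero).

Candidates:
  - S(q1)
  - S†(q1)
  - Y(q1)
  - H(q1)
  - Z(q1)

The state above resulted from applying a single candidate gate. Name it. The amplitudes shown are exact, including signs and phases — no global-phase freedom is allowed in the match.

The applied gate was Y(q1). Key observation: steps 1-2 multiply out to the identity, so the circuit reduces to the remaining gates.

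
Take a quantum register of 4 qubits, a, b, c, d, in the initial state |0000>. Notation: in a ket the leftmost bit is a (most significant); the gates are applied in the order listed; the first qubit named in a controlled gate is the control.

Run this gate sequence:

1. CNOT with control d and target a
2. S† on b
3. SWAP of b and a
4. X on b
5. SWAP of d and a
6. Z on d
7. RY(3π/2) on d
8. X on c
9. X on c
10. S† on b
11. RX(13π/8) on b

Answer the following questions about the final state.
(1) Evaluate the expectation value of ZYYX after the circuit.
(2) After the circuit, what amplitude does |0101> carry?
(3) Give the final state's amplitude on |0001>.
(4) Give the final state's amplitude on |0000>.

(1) In the final state, ZYYX has expectation 0. Key observation: steps 8-9 multiply out to the identity, so the circuit reduces to the remaining gates.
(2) |0101> carries amplitude sqrt(2)*I*cos(3*pi/16)/2 in the final state.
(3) The final state's coefficient on |0001> equals -sqrt(2)*sin(3*pi/16)/2.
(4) |0000> carries amplitude sqrt(2)*sin(3*pi/16)/2 in the final state.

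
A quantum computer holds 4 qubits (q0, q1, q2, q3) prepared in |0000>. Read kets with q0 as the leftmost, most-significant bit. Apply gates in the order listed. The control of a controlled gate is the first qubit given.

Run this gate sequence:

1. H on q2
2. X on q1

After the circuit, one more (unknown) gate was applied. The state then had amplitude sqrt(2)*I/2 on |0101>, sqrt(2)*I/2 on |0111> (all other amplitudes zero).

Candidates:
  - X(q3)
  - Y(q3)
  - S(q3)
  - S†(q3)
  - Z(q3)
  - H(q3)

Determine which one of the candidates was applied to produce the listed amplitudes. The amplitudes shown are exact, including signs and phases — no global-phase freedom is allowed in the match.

The unique candidate consistent with the amplitudes is Y(q3).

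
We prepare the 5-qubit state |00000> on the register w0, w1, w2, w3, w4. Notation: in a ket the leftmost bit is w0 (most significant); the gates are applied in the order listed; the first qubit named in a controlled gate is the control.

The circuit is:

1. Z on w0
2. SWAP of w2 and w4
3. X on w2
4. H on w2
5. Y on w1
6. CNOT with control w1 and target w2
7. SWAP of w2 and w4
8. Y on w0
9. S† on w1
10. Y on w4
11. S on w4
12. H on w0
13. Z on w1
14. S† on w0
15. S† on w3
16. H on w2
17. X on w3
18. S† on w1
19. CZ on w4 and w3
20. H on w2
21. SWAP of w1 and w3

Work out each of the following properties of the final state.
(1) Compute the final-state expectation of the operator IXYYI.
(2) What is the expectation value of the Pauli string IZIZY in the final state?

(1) The expectation value of IXYYI is 0.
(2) The expectation value of IZIZY is -1.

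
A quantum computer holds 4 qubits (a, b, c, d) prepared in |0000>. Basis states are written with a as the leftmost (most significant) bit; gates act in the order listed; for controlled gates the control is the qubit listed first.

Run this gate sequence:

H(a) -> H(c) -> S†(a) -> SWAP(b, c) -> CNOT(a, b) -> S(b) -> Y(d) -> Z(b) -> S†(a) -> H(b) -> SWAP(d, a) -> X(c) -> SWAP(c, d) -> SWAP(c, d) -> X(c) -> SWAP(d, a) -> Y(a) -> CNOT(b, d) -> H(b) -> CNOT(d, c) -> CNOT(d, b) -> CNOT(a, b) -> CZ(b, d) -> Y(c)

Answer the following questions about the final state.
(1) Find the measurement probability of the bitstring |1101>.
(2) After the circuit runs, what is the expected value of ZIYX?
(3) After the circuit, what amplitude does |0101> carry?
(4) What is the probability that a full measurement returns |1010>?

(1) A full measurement returns |1101> with probability 1/8. Key observation: gates 11-16 undo each other exactly, leaving only the rest of the circuit to track.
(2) The observable ZIYX averages to -1.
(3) The final state's coefficient on |0101> equals -1/4 - I/4.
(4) The probability of measuring |1010> is 1/8.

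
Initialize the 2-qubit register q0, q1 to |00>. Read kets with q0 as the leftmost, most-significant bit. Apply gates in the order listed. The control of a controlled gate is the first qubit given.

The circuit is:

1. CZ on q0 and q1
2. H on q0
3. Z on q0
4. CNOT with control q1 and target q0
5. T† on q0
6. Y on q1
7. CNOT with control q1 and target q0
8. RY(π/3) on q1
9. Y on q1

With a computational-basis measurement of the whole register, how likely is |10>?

The probability of measuring |10> is 3/8.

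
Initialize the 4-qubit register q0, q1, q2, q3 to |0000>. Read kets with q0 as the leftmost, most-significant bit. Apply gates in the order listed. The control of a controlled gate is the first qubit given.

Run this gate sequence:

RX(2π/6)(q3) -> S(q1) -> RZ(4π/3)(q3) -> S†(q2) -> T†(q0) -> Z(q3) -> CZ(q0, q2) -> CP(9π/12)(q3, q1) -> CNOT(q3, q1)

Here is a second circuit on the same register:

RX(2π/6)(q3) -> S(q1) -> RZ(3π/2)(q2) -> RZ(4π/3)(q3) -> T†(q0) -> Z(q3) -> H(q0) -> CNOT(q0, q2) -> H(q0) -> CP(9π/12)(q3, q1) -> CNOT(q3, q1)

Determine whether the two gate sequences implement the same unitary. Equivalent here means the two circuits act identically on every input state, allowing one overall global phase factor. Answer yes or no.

No — the two circuits implement different unitaries, even allowing a global phase.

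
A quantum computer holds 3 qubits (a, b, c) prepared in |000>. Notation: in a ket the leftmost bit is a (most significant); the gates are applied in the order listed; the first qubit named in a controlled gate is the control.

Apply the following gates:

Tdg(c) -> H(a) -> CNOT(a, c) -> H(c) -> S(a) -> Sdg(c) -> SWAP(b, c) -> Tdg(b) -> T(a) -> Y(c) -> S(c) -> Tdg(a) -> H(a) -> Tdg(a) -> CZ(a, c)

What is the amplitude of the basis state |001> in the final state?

The final state's coefficient on |001> equals sqrt(2)*(-1 - I)/4.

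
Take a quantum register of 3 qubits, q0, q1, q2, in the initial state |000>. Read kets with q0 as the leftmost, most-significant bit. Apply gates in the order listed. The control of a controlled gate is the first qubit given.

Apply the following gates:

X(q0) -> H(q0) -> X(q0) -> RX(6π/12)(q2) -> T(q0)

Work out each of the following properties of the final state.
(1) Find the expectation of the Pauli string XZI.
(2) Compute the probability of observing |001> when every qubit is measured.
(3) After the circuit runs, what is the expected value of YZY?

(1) The expectation value of XZI is -sqrt(2)/2.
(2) The probability of measuring |001> is 1/4.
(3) The observable YZY averages to sqrt(2)/2.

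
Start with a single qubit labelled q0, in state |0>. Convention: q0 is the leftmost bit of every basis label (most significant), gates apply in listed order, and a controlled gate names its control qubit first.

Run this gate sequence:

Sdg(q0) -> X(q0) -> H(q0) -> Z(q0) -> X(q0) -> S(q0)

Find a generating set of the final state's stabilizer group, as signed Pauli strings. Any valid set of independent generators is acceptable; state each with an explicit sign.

One valid set of independent stabilizer generators is +Y (any independent generating set of the same group is equally correct).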